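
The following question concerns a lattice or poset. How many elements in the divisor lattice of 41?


Divisors of 41: [1, 41]
Count: 2


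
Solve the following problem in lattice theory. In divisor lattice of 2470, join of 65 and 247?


In a divisor lattice, join = lcm (least common multiple).
gcd(65,247) = 13
lcm(65,247) = 65*247/gcd = 16055/13 = 1235


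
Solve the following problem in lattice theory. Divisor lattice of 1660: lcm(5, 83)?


Join=lcm.
gcd(5,83)=1
lcm=415


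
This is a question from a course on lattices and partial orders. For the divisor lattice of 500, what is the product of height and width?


Height = length of longest chain minus 1; width = size of largest antichain.
A maximum chain: 1 | 5 | 25 | 125 | 250 | 500  (height 5).
A maximum antichain: {4, 10, 25}  (width 3).
Product = 5 * 3 = 15


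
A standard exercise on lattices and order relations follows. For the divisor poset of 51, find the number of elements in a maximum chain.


A chain is a totally ordered subset; we count the number of elements in a maximum chain.
Compute, for each element x, the size of the longest chain ending at x:
  1: 1
  3: 2
  17: 2
  51: 3
A maximum chain: 1 < 3 < 51
Number of elements in the longest chain: 3


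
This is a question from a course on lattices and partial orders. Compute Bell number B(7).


B(n) = number of set partitions of an n-element set.
B(n) satisfies the recurrence: B(n+1) = sum_k C(n,k)*B(k).
B(7) = 877


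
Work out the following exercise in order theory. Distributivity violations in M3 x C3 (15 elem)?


Distributive law: a ^ (b v c) = (a ^ b) v (a ^ c).
Check all 15^3 = 3375 ordered triples (a,b,c).
  e.g. a=(a1,0), b=(a2,0), c=(a3,0): lhs=(a1,0) != rhs=(0,0)
  e.g. a=(a1,0), b=(a2,0), c=(a3,1): lhs=(a1,0) != rhs=(0,0)
Total violating triples: 162


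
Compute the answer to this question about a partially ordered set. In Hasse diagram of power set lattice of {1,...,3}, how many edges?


A cover relation a -< b holds when a < b with no c strictly between.
Cover relations:
  {} -< {1}
  {} -< {2}
  {} -< {3}
  {1} -< {1,2}
  {1} -< {1,3}
  {2} -< {1,2}
  {2} -< {2,3}
  {3} -< {1,3}
  ...4 more
Total: 12


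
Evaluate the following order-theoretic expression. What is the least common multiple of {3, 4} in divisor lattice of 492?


In a divisor lattice, join = lcm (least common multiple).
Compute lcm iteratively: start with first element, then lcm(current, next).
Elements: [3, 4]
lcm(3,4) = 12
Final lcm = 12


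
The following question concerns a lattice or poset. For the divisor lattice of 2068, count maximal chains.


A maximal chain goes from the minimum element to a maximal element via cover relations.
Counting all min-to-max paths in the cover graph.
Total maximal chains: 12


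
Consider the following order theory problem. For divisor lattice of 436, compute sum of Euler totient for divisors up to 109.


Divisors of 436 up to 109: [1, 2, 4, 109]
phi values: [1, 1, 2, 108]
Sum = 112


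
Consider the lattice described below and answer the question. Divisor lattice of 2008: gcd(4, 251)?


Meet=gcd.
gcd(4,251)=1


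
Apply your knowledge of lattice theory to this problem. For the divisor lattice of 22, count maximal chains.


A maximal chain goes from the minimum element to a maximal element via cover relations.
Counting all min-to-max paths in the cover graph.
Total maximal chains: 2


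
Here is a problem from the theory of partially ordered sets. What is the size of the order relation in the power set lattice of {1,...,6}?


The order relation is {(a,b) : a <= b}, reflexive so it includes (a,a).
Examples: ({},{}), ({},{1,2}), ({},{1,2,3}), ({},{1,2,3,4}), ({},{1,2,3,4,5}), ...
Total ordered pairs: 729


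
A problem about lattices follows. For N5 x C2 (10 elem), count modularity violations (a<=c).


Modular law: if a <= c then a v (b ^ c) = (a v b) ^ c.
Check all triples (a,b,c) with a <= c among 10 elements.
  e.g. a=(a,0), b=(c,0), c=(b,0): lhs=(a,0) != rhs=(b,0)
  e.g. a=(a,0), b=(c,1), c=(b,0): lhs=(a,0) != rhs=(b,0)
Total violating triples: 6


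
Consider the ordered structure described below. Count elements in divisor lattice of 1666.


Divisors of 1666: [1, 2, 7, 14, 17, 34, 49, 98, 119, 238, 833, 1666]
Count: 12


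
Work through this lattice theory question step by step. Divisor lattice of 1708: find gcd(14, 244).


In a divisor lattice, meet = gcd (greatest common divisor).
By Euclidean algorithm or factoring: gcd(14,244) = 2


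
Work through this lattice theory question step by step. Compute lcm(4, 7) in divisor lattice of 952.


In a divisor lattice, join = lcm (least common multiple).
gcd(4,7) = 1
lcm(4,7) = 4*7/gcd = 28/1 = 28


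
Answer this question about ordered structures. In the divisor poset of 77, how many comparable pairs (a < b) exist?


A comparable pair {a,b} has a < b or b < a in the order.
Count unordered pairs where one element is strictly below the other.
Examples: {1,7}, {1,11}, {1,77}, {7,77}, ...
Total comparable pairs: 5


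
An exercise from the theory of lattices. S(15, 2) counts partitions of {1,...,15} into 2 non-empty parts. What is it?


S(n,k) = k*S(n-1,k) + S(n-1,k-1).
S(14,2) = 8191, S(14,1) = 1
S(15,2) = 2*8191 + 1 = 16382 + 1
S(15,2) = 16383


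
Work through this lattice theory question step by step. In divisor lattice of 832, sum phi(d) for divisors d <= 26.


Divisors of 832 up to 26: [1, 2, 4, 8, 13, 16, 26]
phi values: [1, 1, 2, 4, 12, 8, 12]
Sum = 40


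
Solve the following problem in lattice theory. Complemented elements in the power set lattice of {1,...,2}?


An element a is complemented if some b has a meet b = bottom, a join b = top.
every subset A has complement S\A, so all elements are complemented.
Complemented elements: {}, {1}, {2}, {1,2}
Count: 4


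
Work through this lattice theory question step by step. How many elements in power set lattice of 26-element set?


Power set = 2^n.
2^26 = 67108864


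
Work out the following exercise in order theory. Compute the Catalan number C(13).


C(n) = C(2n, n) / (n+1).
C(26, 13) = 10400600
C(13) = 10400600 / 14 = 742900


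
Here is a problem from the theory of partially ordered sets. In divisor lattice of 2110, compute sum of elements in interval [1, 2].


Interval [1,2] in divisors of 2110: [1, 2]
Sum = 3


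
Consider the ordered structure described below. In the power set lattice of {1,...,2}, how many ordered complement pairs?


Complement pair (a,b): a meet b = bottom, a join b = top.
Here: A intersect B = {} and A union B = {1,...,2}.
Pairs found: ({},{1,2}), ({1},{2}), ({2},{1}), ({1,2},{})
Total ordered pairs: 4


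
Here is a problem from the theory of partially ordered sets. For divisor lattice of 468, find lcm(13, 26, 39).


In a divisor lattice, join = lcm (least common multiple).
Compute lcm iteratively: start with first element, then lcm(current, next).
Elements: [13, 26, 39]
lcm(13,26) = 26
lcm(26,39) = 78
Final lcm = 78


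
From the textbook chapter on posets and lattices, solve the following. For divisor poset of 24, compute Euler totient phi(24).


phi(n) = n * prod_{p|n} (1 - 1/p).
Prime divisors of 24: [2, 3]
phi(24) = 24 * (1 - 1/2) * (1 - 1/3)
phi(24) = 8


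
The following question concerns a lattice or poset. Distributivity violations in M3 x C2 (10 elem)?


Distributive law: a ^ (b v c) = (a ^ b) v (a ^ c).
Check all 10^3 = 1000 ordered triples (a,b,c).
  e.g. a=(a1,0), b=(a2,0), c=(a3,0): lhs=(a1,0) != rhs=(0,0)
  e.g. a=(a1,0), b=(a2,0), c=(a3,1): lhs=(a1,0) != rhs=(0,0)
Total violating triples: 48


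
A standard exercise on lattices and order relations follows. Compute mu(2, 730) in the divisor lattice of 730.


In a divisor lattice, mu(a,b) = mu(b/a) where mu is the classical Mobius function.
b/a = 730/2 = 365
Prime factorization of 365: primes [5, 73]
365 is squarefree with 2 prime factor(s), so mu(365) = (-1)^2 = 1


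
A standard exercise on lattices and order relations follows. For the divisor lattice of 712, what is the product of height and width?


Height = length of longest chain minus 1; width = size of largest antichain.
A maximum chain: 1 | 89 | 178 | 356 | 712  (height 4).
A maximum antichain: {2, 89}  (width 2).
Product = 4 * 2 = 8


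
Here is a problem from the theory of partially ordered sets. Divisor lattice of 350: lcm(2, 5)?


Join=lcm.
gcd(2,5)=1
lcm=10


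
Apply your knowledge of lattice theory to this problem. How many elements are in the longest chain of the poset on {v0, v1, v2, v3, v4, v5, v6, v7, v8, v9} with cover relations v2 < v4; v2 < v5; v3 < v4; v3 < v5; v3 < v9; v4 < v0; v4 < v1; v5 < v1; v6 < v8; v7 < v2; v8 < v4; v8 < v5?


A chain is a totally ordered subset; we count the number of elements in a maximum chain.
Compute, for each element x, the size of the longest chain ending at x:
  v3: 1
  v6: 1
  v7: 1
  v2: 2
  v8: 2
  v9: 2
  ...
A maximum chain: v7 < v2 < v4 < v0
Number of elements in the longest chain: 4


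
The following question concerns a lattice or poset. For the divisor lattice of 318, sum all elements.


sigma(n) = sum of divisors.
Divisors of 318: [1, 2, 3, 6, 53, 106, 159, 318]
Sum = 648


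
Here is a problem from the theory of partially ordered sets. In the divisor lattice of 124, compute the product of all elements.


Divisors of 124: [1, 2, 4, 31, 62, 124]
Product = n^(d(n)/2) = 124^(6/2)
Product = 1906624


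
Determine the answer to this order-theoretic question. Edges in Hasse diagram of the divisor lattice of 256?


A cover relation a -< b holds when a < b with no c strictly between.
Cover relations:
  1 -< 2
  2 -< 4
  4 -< 8
  8 -< 16
  16 -< 32
  32 -< 64
  64 -< 128
  128 -< 256
Total: 8


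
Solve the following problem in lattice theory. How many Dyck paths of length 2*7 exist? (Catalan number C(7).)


C(n) = C(2n, n) / (n+1).
C(14, 7) = 3432
C(7) = 3432 / 8 = 429


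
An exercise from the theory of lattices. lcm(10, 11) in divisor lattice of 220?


Join=lcm.
gcd(10,11)=1
lcm=110


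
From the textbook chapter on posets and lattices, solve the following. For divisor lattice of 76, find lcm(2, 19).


In a divisor lattice, join = lcm (least common multiple).
Compute lcm iteratively: start with first element, then lcm(current, next).
Elements: [2, 19]
lcm(2,19) = 38
Final lcm = 38


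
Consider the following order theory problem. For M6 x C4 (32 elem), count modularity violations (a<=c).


Modular law: if a <= c then a v (b ^ c) = (a v b) ^ c.
Check all triples (a,b,c) with a <= c among 32 elements.
This lattice is modular (diamonds M_m and their chain-products are modular).
Total violating triples: 0


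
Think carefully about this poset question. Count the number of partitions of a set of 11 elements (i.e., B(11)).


B(n) = number of set partitions of an n-element set.
B(n) satisfies the recurrence: B(n+1) = sum_k C(n,k)*B(k).
B(11) = 678570


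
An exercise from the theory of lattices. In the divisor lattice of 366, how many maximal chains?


A maximal chain goes from the minimum element to a maximal element via cover relations.
Counting all min-to-max paths in the cover graph.
Total maximal chains: 6


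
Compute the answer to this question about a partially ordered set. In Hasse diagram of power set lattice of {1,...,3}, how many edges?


A cover relation a -< b holds when a < b with no c strictly between.
Cover relations:
  {} -< {1}
  {} -< {2}
  {} -< {3}
  {1} -< {1,2}
  {1} -< {1,3}
  {2} -< {1,2}
  {2} -< {2,3}
  {3} -< {1,3}
  ...4 more
Total: 12


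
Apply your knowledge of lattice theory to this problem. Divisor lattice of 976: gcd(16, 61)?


Meet=gcd.
gcd(16,61)=1


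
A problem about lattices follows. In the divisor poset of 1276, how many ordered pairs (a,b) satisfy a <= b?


The order relation is {(a,b) : a <= b}, reflexive so it includes (a,a).
Examples: (1,1), (1,11), (1,116), (1,1276), (1,2), ...
Total ordered pairs: 54


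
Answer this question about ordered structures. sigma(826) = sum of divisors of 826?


sigma(n) = sum of divisors.
Divisors of 826: [1, 2, 7, 14, 59, 118, 413, 826]
Sum = 1440


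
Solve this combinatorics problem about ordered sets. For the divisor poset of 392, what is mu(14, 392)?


In a divisor lattice, mu(a,b) = mu(b/a) where mu is the classical Mobius function.
b/a = 392/14 = 28
Prime factorization of 28: primes [2, 7]
28 is not squarefree, so mu(28) = 0


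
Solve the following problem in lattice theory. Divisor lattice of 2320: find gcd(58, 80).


In a divisor lattice, meet = gcd (greatest common divisor).
By Euclidean algorithm or factoring: gcd(58,80) = 2


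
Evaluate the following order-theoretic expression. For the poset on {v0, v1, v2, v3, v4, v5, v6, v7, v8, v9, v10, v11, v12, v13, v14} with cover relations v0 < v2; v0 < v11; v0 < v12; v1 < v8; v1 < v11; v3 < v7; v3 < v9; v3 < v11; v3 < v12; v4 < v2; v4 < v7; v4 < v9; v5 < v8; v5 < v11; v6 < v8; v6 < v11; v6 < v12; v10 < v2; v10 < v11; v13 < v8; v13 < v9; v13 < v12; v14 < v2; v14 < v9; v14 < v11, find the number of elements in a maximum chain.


A chain is a totally ordered subset; we count the number of elements in a maximum chain.
Compute, for each element x, the size of the longest chain ending at x:
  v0: 1
  v1: 1
  v3: 1
  v4: 1
  v5: 1
  v6: 1
  ...
A maximum chain: v0 < v2
Number of elements in the longest chain: 2


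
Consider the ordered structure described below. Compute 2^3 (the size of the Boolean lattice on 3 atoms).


Power set = 2^n.
2^3 = 8


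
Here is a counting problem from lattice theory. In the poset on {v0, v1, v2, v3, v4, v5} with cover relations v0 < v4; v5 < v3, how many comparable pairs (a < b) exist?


A comparable pair {a,b} has a < b or b < a in the order.
Count unordered pairs where one element is strictly below the other.
Examples: {v0,v4}, {v3,v5}
Total comparable pairs: 2


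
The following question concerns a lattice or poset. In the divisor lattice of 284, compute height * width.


Height = length of longest chain minus 1; width = size of largest antichain.
A maximum chain: 1 | 71 | 142 | 284  (height 3).
A maximum antichain: {2, 71}  (width 2).
Product = 3 * 2 = 6


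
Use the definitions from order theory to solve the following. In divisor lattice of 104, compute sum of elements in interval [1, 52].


Interval [1,52] in divisors of 104: [1, 2, 4, 13, 26, 52]
Sum = 98


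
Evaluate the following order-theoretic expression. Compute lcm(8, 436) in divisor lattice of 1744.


In a divisor lattice, join = lcm (least common multiple).
gcd(8,436) = 4
lcm(8,436) = 8*436/gcd = 3488/4 = 872


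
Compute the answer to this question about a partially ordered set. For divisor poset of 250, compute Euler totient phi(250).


phi(n) = n * prod_{p|n} (1 - 1/p).
Prime divisors of 250: [2, 5]
phi(250) = 250 * (1 - 1/2) * (1 - 1/5)
phi(250) = 100


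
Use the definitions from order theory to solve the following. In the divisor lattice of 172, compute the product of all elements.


Divisors of 172: [1, 2, 4, 43, 86, 172]
Product = n^(d(n)/2) = 172^(6/2)
Product = 5088448


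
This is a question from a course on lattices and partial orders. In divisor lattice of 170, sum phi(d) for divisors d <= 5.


Divisors of 170 up to 5: [1, 2, 5]
phi values: [1, 1, 4]
Sum = 6


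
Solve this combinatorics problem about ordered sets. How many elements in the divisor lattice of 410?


Divisors of 410: [1, 2, 5, 10, 41, 82, 205, 410]
Count: 8


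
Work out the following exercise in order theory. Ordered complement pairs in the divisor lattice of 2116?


Complement pair (a,b): a meet b = bottom, a join b = top.
Here: gcd(a,b)=1 and lcm(a,b)=2116, i.e. a*b=2116 with a,b coprime.
Pairs found: (1,2116), (4,529), (529,4), (2116,1)
Total ordered pairs: 4


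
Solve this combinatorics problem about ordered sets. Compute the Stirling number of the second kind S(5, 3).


S(n,k) = k*S(n-1,k) + S(n-1,k-1).
S(4,3) = 6, S(4,2) = 7
S(5,3) = 3*6 + 7 = 18 + 7
S(5,3) = 25


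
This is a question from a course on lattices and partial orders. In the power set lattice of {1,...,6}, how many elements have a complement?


An element a is complemented if some b has a meet b = bottom, a join b = top.
every subset A has complement S\A, so all elements are complemented.
Complemented elements: {}, {1}, {2}, {3}, {4}, {5}, ... (58 more)
Count: 64


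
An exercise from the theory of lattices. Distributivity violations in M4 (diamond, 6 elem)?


Distributive law: a ^ (b v c) = (a ^ b) v (a ^ c).
Check all 6^3 = 216 ordered triples (a,b,c).
  e.g. a=a1, b=a2, c=a3: lhs=a1 != rhs=0
  e.g. a=a1, b=a2, c=a4: lhs=a1 != rhs=0
Total violating triples: 24


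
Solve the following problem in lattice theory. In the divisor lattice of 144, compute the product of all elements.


Divisors of 144: [1, 2, 3, 4, 6, 8, 9, 12, 16, 18, 24, 36, 48, 72, 144]
Product = n^(d(n)/2) = 144^(15/2)
Product = 15407021574586368


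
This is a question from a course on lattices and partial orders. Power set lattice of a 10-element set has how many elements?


Power set = 2^n.
2^10 = 1024


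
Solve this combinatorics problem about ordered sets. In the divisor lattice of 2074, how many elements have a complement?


An element a is complemented if some b has a meet b = bottom, a join b = top.
a is complemented iff gcd(a, n/a)=1, i.e. a is a unitary divisor of 2074.
Complemented elements: 1, 2, 17, 34, 61, 122, ... (2 more)
Count: 8


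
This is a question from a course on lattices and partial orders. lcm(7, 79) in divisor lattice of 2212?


Join=lcm.
gcd(7,79)=1
lcm=553


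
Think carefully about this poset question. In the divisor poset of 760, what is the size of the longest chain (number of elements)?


A chain is a totally ordered subset; we count the number of elements in a maximum chain.
Compute, for each element x, the size of the longest chain ending at x:
  1: 1
  2: 2
  5: 2
  19: 2
  4: 3
  8: 4
  ...
A maximum chain: 1 < 2 < 4 < 8 < 40 < 760
Number of elements in the longest chain: 6


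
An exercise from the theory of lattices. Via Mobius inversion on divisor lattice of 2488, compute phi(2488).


phi(n) = n * prod_{p|n} (1 - 1/p).
Prime divisors of 2488: [2, 311]
phi(2488) = 2488 * (1 - 1/2) * (1 - 1/311)
phi(2488) = 1240


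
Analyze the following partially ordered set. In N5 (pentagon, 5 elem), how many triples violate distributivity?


Distributive law: a ^ (b v c) = (a ^ b) v (a ^ c).
Check all 5^3 = 125 ordered triples (a,b,c).
  e.g. a=b, b=a, c=c: lhs=b != rhs=a
  e.g. a=b, b=c, c=a: lhs=b != rhs=a
Total violating triples: 2


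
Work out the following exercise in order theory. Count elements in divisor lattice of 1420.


Divisors of 1420: [1, 2, 4, 5, 10, 20, 71, 142, 284, 355, 710, 1420]
Count: 12


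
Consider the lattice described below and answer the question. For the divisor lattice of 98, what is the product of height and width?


Height = length of longest chain minus 1; width = size of largest antichain.
A maximum chain: 1 | 7 | 49 | 98  (height 3).
A maximum antichain: {2, 7}  (width 2).
Product = 3 * 2 = 6


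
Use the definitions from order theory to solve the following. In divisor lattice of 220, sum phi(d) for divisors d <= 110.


Divisors of 220 up to 110: [1, 2, 4, 5, 10, 11, 20, 22, 44, 55, 110]
phi values: [1, 1, 2, 4, 4, 10, 8, 10, 20, 40, 40]
Sum = 140


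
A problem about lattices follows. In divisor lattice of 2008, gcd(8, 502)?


Meet=gcd.
gcd(8,502)=2


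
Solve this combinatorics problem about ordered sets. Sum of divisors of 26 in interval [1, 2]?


Interval [1,2] in divisors of 26: [1, 2]
Sum = 3


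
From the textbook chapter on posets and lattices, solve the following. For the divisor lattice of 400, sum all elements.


sigma(n) = sum of divisors.
Divisors of 400: [1, 2, 4, 5, 8, 10, 16, 20, 25, 40, 50, 80, 100, 200, 400]
Sum = 961


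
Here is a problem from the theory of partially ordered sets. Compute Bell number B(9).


B(n) = number of set partitions of an n-element set.
B(n) satisfies the recurrence: B(n+1) = sum_k C(n,k)*B(k).
B(9) = 21147


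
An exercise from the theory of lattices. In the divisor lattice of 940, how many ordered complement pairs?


Complement pair (a,b): a meet b = bottom, a join b = top.
Here: gcd(a,b)=1 and lcm(a,b)=940, i.e. a*b=940 with a,b coprime.
Pairs found: (1,940), (4,235), (5,188), (20,47), ... (4 more)
Total ordered pairs: 8


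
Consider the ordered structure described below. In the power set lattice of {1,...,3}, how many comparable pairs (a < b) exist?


A comparable pair {a,b} has a < b or b < a in the order.
Count unordered pairs where one element is strictly below the other.
Examples: {{},{1}}, {{},{2}}, {{},{3}}, {{},{1,2}}, ...
Total comparable pairs: 19


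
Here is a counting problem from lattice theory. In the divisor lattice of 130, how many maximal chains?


A maximal chain goes from the minimum element to a maximal element via cover relations.
Counting all min-to-max paths in the cover graph.
Total maximal chains: 6


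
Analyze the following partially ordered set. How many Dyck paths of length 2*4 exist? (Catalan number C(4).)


C(n) = C(2n, n) / (n+1).
C(8, 4) = 70
C(4) = 70 / 5 = 14


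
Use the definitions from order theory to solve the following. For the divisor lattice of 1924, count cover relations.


A cover relation a -< b holds when a < b with no c strictly between.
Cover relations:
  1 -< 2
  1 -< 13
  1 -< 37
  2 -< 4
  2 -< 26
  2 -< 74
  4 -< 52
  4 -< 148
  ...12 more
Total: 20


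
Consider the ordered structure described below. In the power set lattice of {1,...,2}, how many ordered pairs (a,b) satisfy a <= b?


The order relation is {(a,b) : a <= b}, reflexive so it includes (a,a).
Examples: ({},{}), ({},{1,2}), ({},{1}), ({},{2}), ({1,2},{1,2}), ...
Total ordered pairs: 9


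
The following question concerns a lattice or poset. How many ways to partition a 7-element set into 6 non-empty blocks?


S(n,k) = k*S(n-1,k) + S(n-1,k-1).
S(6,6) = 1, S(6,5) = 15
S(7,6) = 6*1 + 15 = 6 + 15
S(7,6) = 21


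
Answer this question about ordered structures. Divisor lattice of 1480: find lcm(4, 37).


In a divisor lattice, join = lcm (least common multiple).
gcd(4,37) = 1
lcm(4,37) = 4*37/gcd = 148/1 = 148


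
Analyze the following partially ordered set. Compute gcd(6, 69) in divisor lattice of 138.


In a divisor lattice, meet = gcd (greatest common divisor).
By Euclidean algorithm or factoring: gcd(6,69) = 3


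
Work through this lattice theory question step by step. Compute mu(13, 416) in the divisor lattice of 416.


In a divisor lattice, mu(a,b) = mu(b/a) where mu is the classical Mobius function.
b/a = 416/13 = 32
Prime factorization of 32: primes [2]
32 is not squarefree, so mu(32) = 0


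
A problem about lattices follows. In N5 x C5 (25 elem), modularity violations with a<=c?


Modular law: if a <= c then a v (b ^ c) = (a v b) ^ c.
Check all triples (a,b,c) with a <= c among 25 elements.
  e.g. a=(a,0), b=(c,0), c=(b,0): lhs=(a,0) != rhs=(b,0)
  e.g. a=(a,0), b=(c,1), c=(b,0): lhs=(a,0) != rhs=(b,0)
Total violating triples: 75


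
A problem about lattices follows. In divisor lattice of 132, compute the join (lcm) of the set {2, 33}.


In a divisor lattice, join = lcm (least common multiple).
Compute lcm iteratively: start with first element, then lcm(current, next).
Elements: [2, 33]
lcm(2,33) = 66
Final lcm = 66


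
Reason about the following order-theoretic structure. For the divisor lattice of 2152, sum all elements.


sigma(n) = sum of divisors.
Divisors of 2152: [1, 2, 4, 8, 269, 538, 1076, 2152]
Sum = 4050


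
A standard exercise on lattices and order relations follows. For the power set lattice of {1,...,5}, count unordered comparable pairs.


A comparable pair {a,b} has a < b or b < a in the order.
Count unordered pairs where one element is strictly below the other.
Examples: {{},{1}}, {{},{2}}, {{},{3}}, {{},{4}}, ...
Total comparable pairs: 211


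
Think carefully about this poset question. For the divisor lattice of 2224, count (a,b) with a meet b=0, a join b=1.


Complement pair (a,b): a meet b = bottom, a join b = top.
Here: gcd(a,b)=1 and lcm(a,b)=2224, i.e. a*b=2224 with a,b coprime.
Pairs found: (1,2224), (16,139), (139,16), (2224,1)
Total ordered pairs: 4


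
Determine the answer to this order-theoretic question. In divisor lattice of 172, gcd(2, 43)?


Meet=gcd.
gcd(2,43)=1


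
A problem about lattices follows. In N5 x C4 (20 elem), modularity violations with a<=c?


Modular law: if a <= c then a v (b ^ c) = (a v b) ^ c.
Check all triples (a,b,c) with a <= c among 20 elements.
  e.g. a=(a,0), b=(c,0), c=(b,0): lhs=(a,0) != rhs=(b,0)
  e.g. a=(a,0), b=(c,1), c=(b,0): lhs=(a,0) != rhs=(b,0)
Total violating triples: 40


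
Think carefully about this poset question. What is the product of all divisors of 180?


Divisors of 180: [1, 2, 3, 4, 5, 6, 9, 10, 12, 15, 18, 20, 30, 36, 45, 60, 90, 180]
Product = n^(d(n)/2) = 180^(18/2)
Product = 198359290368000000000


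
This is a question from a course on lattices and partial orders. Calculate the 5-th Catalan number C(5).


C(n) = C(2n, n) / (n+1).
C(10, 5) = 252
C(5) = 252 / 6 = 42


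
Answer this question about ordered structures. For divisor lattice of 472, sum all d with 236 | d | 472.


Interval [236,472] in divisors of 472: [236, 472]
Sum = 708


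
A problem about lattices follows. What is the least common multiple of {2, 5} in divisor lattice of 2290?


In a divisor lattice, join = lcm (least common multiple).
Compute lcm iteratively: start with first element, then lcm(current, next).
Elements: [2, 5]
lcm(2,5) = 10
Final lcm = 10


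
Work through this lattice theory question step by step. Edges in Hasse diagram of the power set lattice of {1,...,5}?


A cover relation a -< b holds when a < b with no c strictly between.
Cover relations:
  {} -< {1}
  {} -< {2}
  {} -< {3}
  {} -< {4}
  {} -< {5}
  {1} -< {1,2}
  {1} -< {1,3}
  {1} -< {1,4}
  ...72 more
Total: 80


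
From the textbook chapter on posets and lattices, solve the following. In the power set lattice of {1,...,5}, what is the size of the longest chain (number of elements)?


A chain is a totally ordered subset; we count the number of elements in a maximum chain.
Compute, for each element x, the size of the longest chain ending at x:
  {}: 1
  {1}: 2
  {2}: 2
  {3}: 2
  {4}: 2
  {5}: 2
  ...
A maximum chain: {} < {1} < {1,2} < {1,2,3} < {1,2,3,4} < {1,2,3,4,5}
Number of elements in the longest chain: 6


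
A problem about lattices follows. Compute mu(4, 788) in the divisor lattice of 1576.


In a divisor lattice, mu(a,b) = mu(b/a) where mu is the classical Mobius function.
b/a = 788/4 = 197
Prime factorization of 197: primes [197]
197 is squarefree with 1 prime factor(s), so mu(197) = (-1)^1 = -1


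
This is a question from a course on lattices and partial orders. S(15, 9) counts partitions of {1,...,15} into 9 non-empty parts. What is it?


S(n,k) = k*S(n-1,k) + S(n-1,k-1).
S(14,9) = 5135130, S(14,8) = 20912320
S(15,9) = 9*5135130 + 20912320 = 46216170 + 20912320
S(15,9) = 67128490


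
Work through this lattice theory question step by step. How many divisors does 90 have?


Divisors of 90: [1, 2, 3, 5, 6, 9, 10, 15, 18, 30, 45, 90]
Count: 12


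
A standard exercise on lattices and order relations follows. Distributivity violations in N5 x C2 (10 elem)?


Distributive law: a ^ (b v c) = (a ^ b) v (a ^ c).
Check all 10^3 = 1000 ordered triples (a,b,c).
  e.g. a=(b,0), b=(a,0), c=(c,0): lhs=(b,0) != rhs=(a,0)
  e.g. a=(b,0), b=(a,0), c=(c,1): lhs=(b,0) != rhs=(a,0)
Total violating triples: 16


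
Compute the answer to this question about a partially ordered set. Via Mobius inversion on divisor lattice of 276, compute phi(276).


phi(n) = n * prod_{p|n} (1 - 1/p).
Prime divisors of 276: [2, 3, 23]
phi(276) = 276 * (1 - 1/2) * (1 - 1/3) * (1 - 1/23)
phi(276) = 88


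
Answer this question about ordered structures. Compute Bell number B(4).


B(n) = number of set partitions of an n-element set.
B(n) satisfies the recurrence: B(n+1) = sum_k C(n,k)*B(k).
B(4) = 15


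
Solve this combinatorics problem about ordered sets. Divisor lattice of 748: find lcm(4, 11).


In a divisor lattice, join = lcm (least common multiple).
gcd(4,11) = 1
lcm(4,11) = 4*11/gcd = 44/1 = 44


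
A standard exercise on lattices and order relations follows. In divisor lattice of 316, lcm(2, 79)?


Join=lcm.
gcd(2,79)=1
lcm=158


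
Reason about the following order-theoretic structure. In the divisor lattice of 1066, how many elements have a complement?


An element a is complemented if some b has a meet b = bottom, a join b = top.
a is complemented iff gcd(a, n/a)=1, i.e. a is a unitary divisor of 1066.
Complemented elements: 1, 2, 13, 26, 41, 82, ... (2 more)
Count: 8


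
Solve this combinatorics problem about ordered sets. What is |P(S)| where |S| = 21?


Power set = 2^n.
2^21 = 2097152


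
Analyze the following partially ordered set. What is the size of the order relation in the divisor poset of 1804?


The order relation is {(a,b) : a <= b}, reflexive so it includes (a,a).
Examples: (1,1), (1,11), (1,164), (1,1804), (1,2), ...
Total ordered pairs: 54


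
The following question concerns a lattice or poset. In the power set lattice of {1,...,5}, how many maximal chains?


A maximal chain goes from the minimum element to a maximal element via cover relations.
Counting all min-to-max paths in the cover graph.
Total maximal chains: 120


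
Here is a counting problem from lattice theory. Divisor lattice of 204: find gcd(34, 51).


In a divisor lattice, meet = gcd (greatest common divisor).
By Euclidean algorithm or factoring: gcd(34,51) = 17


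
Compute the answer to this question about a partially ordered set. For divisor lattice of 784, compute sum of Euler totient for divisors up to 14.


Divisors of 784 up to 14: [1, 2, 4, 7, 8, 14]
phi values: [1, 1, 2, 6, 4, 6]
Sum = 20


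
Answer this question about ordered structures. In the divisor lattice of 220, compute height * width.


Height = length of longest chain minus 1; width = size of largest antichain.
A maximum chain: 1 | 11 | 55 | 110 | 220  (height 4).
A maximum antichain: {4, 10, 22, 55}  (width 4).
Product = 4 * 4 = 16


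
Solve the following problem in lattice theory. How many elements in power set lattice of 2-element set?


Power set = 2^n.
2^2 = 4


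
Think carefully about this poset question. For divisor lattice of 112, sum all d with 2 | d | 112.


Interval [2,112] in divisors of 112: [2, 4, 8, 14, 16, 28, 56, 112]
Sum = 240


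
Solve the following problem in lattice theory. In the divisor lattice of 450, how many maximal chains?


A maximal chain goes from the minimum element to a maximal element via cover relations.
Counting all min-to-max paths in the cover graph.
Total maximal chains: 30


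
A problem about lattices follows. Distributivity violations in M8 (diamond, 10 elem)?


Distributive law: a ^ (b v c) = (a ^ b) v (a ^ c).
Check all 10^3 = 1000 ordered triples (a,b,c).
  e.g. a=a1, b=a2, c=a3: lhs=a1 != rhs=0
  e.g. a=a1, b=a2, c=a4: lhs=a1 != rhs=0
Total violating triples: 336


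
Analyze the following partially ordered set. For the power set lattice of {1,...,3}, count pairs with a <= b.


The order relation is {(a,b) : a <= b}, reflexive so it includes (a,a).
Examples: ({},{}), ({},{1,2}), ({},{1,2,3}), ({},{1,3}), ({},{1}), ...
Total ordered pairs: 27


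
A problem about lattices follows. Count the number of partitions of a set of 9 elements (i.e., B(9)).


B(n) = number of set partitions of an n-element set.
B(n) satisfies the recurrence: B(n+1) = sum_k C(n,k)*B(k).
B(9) = 21147


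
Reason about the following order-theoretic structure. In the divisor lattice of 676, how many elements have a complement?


An element a is complemented if some b has a meet b = bottom, a join b = top.
a is complemented iff gcd(a, n/a)=1, i.e. a is a unitary divisor of 676.
Complemented elements: 1, 4, 169, 676
Count: 4


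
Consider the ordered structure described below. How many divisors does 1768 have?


Divisors of 1768: [1, 2, 4, 8, 13, 17, 26, 34, 52, 68, 104, 136, 221, 442, 884, 1768]
Count: 16


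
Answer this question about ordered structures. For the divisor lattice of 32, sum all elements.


sigma(n) = sum of divisors.
Divisors of 32: [1, 2, 4, 8, 16, 32]
Sum = 63


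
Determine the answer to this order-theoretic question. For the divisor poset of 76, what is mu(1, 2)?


In a divisor lattice, mu(a,b) = mu(b/a) where mu is the classical Mobius function.
b/a = 2/1 = 2
Prime factorization of 2: primes [2]
2 is squarefree with 1 prime factor(s), so mu(2) = (-1)^1 = -1


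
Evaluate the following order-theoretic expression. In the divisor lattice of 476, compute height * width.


Height = length of longest chain minus 1; width = size of largest antichain.
A maximum chain: 1 | 17 | 119 | 238 | 476  (height 4).
A maximum antichain: {4, 14, 34, 119}  (width 4).
Product = 4 * 4 = 16


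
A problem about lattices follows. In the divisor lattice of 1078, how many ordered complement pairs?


Complement pair (a,b): a meet b = bottom, a join b = top.
Here: gcd(a,b)=1 and lcm(a,b)=1078, i.e. a*b=1078 with a,b coprime.
Pairs found: (1,1078), (2,539), (11,98), (22,49), ... (4 more)
Total ordered pairs: 8


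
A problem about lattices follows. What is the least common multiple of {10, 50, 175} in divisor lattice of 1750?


In a divisor lattice, join = lcm (least common multiple).
Compute lcm iteratively: start with first element, then lcm(current, next).
Elements: [10, 50, 175]
lcm(10,50) = 50
lcm(50,175) = 350
Final lcm = 350


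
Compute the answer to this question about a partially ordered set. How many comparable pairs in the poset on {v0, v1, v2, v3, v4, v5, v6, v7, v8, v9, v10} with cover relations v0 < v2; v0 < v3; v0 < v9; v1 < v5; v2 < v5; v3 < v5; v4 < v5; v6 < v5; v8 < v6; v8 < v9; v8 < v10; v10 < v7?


A comparable pair {a,b} has a < b or b < a in the order.
Count unordered pairs where one element is strictly below the other.
Examples: {v0,v2}, {v0,v3}, {v0,v5}, {v0,v9}, ...
Total comparable pairs: 15


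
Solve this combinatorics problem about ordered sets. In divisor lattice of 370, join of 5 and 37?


In a divisor lattice, join = lcm (least common multiple).
gcd(5,37) = 1
lcm(5,37) = 5*37/gcd = 185/1 = 185


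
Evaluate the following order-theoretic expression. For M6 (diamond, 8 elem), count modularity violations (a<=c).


Modular law: if a <= c then a v (b ^ c) = (a v b) ^ c.
Check all triples (a,b,c) with a <= c among 8 elements.
This lattice is modular (diamonds M_m and their chain-products are modular).
Total violating triples: 0


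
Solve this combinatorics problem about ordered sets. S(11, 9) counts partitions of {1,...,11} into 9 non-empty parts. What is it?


S(n,k) = k*S(n-1,k) + S(n-1,k-1).
S(10,9) = 45, S(10,8) = 750
S(11,9) = 9*45 + 750 = 405 + 750
S(11,9) = 1155


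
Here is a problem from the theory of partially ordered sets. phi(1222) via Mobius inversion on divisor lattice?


phi(n) = n * prod_{p|n} (1 - 1/p).
Prime divisors of 1222: [2, 13, 47]
phi(1222) = 1222 * (1 - 1/2) * (1 - 1/13) * (1 - 1/47)
phi(1222) = 552


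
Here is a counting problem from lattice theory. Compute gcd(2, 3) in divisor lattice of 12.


In a divisor lattice, meet = gcd (greatest common divisor).
By Euclidean algorithm or factoring: gcd(2,3) = 1


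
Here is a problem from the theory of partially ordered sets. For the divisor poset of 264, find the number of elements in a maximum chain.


A chain is a totally ordered subset; we count the number of elements in a maximum chain.
Compute, for each element x, the size of the longest chain ending at x:
  1: 1
  2: 2
  3: 2
  11: 2
  4: 3
  6: 3
  ...
A maximum chain: 1 < 2 < 4 < 8 < 24 < 264
Number of elements in the longest chain: 6


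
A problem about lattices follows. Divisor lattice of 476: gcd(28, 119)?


Meet=gcd.
gcd(28,119)=7


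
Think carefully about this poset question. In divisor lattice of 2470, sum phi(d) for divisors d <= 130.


Divisors of 2470 up to 130: [1, 2, 5, 10, 13, 19, 26, 38, 65, 95, 130]
phi values: [1, 1, 4, 4, 12, 18, 12, 18, 48, 72, 48]
Sum = 238


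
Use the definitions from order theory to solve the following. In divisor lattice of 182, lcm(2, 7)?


Join=lcm.
gcd(2,7)=1
lcm=14


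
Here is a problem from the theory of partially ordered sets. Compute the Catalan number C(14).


C(n) = C(2n, n) / (n+1).
C(28, 14) = 40116600
C(14) = 40116600 / 15 = 2674440


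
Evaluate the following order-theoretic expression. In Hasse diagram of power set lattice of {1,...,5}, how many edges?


A cover relation a -< b holds when a < b with no c strictly between.
Cover relations:
  {} -< {1}
  {} -< {2}
  {} -< {3}
  {} -< {4}
  {} -< {5}
  {1} -< {1,2}
  {1} -< {1,3}
  {1} -< {1,4}
  ...72 more
Total: 80


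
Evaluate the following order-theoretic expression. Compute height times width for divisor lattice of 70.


Height = length of longest chain minus 1; width = size of largest antichain.
A maximum chain: 1 | 7 | 35 | 70  (height 3).
A maximum antichain: {2, 5, 7}  (width 3).
Product = 3 * 3 = 9


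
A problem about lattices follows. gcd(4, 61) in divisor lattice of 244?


Meet=gcd.
gcd(4,61)=1


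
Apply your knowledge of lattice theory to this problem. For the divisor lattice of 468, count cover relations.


A cover relation a -< b holds when a < b with no c strictly between.
Cover relations:
  1 -< 2
  1 -< 3
  1 -< 13
  2 -< 4
  2 -< 6
  2 -< 26
  3 -< 6
  3 -< 9
  ...25 more
Total: 33


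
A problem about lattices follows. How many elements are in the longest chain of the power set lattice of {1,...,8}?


A chain is a totally ordered subset; we count the number of elements in a maximum chain.
Compute, for each element x, the size of the longest chain ending at x:
  {}: 1
  {1}: 2
  {2}: 2
  {3}: 2
  {4}: 2
  {5}: 2
  ...
A maximum chain: {} < {1} < {1,2} < {1,2,3} < {1,2,3,4} < {1,2,3,4,5} < {1,2,3,4,5,6} < {1,2,3,4,5,6,7} < {1,2,3,4,5,6,7,8}
Number of elements in the longest chain: 9


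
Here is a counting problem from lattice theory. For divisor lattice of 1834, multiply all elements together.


Divisors of 1834: [1, 2, 7, 14, 131, 262, 917, 1834]
Product = n^(d(n)/2) = 1834^(8/2)
Product = 11313508965136


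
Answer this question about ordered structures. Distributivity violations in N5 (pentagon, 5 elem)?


Distributive law: a ^ (b v c) = (a ^ b) v (a ^ c).
Check all 5^3 = 125 ordered triples (a,b,c).
  e.g. a=b, b=a, c=c: lhs=b != rhs=a
  e.g. a=b, b=c, c=a: lhs=b != rhs=a
Total violating triples: 2


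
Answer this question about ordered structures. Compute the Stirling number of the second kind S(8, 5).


S(n,k) = k*S(n-1,k) + S(n-1,k-1).
S(7,5) = 140, S(7,4) = 350
S(8,5) = 5*140 + 350 = 700 + 350
S(8,5) = 1050


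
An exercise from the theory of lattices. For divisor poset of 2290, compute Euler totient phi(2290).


phi(n) = n * prod_{p|n} (1 - 1/p).
Prime divisors of 2290: [2, 5, 229]
phi(2290) = 2290 * (1 - 1/2) * (1 - 1/5) * (1 - 1/229)
phi(2290) = 912


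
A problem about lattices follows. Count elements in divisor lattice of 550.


Divisors of 550: [1, 2, 5, 10, 11, 22, 25, 50, 55, 110, 275, 550]
Count: 12


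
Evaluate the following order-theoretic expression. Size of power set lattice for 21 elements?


Power set = 2^n.
2^21 = 2097152
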